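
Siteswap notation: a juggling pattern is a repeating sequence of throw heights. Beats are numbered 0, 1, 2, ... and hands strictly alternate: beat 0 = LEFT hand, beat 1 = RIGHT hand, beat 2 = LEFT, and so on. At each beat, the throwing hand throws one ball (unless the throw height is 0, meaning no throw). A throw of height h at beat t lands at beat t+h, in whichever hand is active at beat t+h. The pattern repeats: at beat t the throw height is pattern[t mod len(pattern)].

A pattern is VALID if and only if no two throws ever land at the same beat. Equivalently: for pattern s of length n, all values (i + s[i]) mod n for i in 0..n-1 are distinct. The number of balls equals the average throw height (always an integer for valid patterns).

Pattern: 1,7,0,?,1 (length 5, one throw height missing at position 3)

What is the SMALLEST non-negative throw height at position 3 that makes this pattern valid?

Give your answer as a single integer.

Answer: 1

Derivation:
i=0: (0 + 1) mod 5 = 1
i=1: (1 + 7) mod 5 = 3
i=2: (2 + 0) mod 5 = 2
i=3: s[i]=? (unknown)
i=4: (4 + 1) mod 5 = 0
Known residues: [0, 1, 2, 3]; need a permutation of 0..4, so missing residue r = 4
Need (3 + s) mod 5 = 4; smallest s = (4 - 3) mod 5 = 1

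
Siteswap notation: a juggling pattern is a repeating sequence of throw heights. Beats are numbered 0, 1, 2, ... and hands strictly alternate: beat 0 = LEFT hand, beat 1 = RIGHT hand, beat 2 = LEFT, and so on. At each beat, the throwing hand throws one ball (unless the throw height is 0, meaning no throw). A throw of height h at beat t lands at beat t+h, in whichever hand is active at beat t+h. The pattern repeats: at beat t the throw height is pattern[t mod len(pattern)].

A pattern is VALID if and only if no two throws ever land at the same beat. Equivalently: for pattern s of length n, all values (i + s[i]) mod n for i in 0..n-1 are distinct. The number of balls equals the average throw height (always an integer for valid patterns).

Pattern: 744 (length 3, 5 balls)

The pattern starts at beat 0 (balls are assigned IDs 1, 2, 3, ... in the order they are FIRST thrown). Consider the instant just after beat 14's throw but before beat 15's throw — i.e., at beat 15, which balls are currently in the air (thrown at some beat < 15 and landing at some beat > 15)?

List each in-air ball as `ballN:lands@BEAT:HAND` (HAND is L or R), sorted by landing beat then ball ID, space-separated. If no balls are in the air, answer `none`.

Answer: ball2:lands@16:L ball3:lands@17:R ball4:lands@18:L ball5:lands@19:R

Derivation:
Beat 0 (L): throw ball1 h=7 -> lands@7:R; in-air after throw: [b1@7:R]
Beat 1 (R): throw ball2 h=4 -> lands@5:R; in-air after throw: [b2@5:R b1@7:R]
Beat 2 (L): throw ball3 h=4 -> lands@6:L; in-air after throw: [b2@5:R b3@6:L b1@7:R]
Beat 3 (R): throw ball4 h=7 -> lands@10:L; in-air after throw: [b2@5:R b3@6:L b1@7:R b4@10:L]
Beat 4 (L): throw ball5 h=4 -> lands@8:L; in-air after throw: [b2@5:R b3@6:L b1@7:R b5@8:L b4@10:L]
Beat 5 (R): throw ball2 h=4 -> lands@9:R; in-air after throw: [b3@6:L b1@7:R b5@8:L b2@9:R b4@10:L]
Beat 6 (L): throw ball3 h=7 -> lands@13:R; in-air after throw: [b1@7:R b5@8:L b2@9:R b4@10:L b3@13:R]
Beat 7 (R): throw ball1 h=4 -> lands@11:R; in-air after throw: [b5@8:L b2@9:R b4@10:L b1@11:R b3@13:R]
Beat 8 (L): throw ball5 h=4 -> lands@12:L; in-air after throw: [b2@9:R b4@10:L b1@11:R b5@12:L b3@13:R]
Beat 9 (R): throw ball2 h=7 -> lands@16:L; in-air after throw: [b4@10:L b1@11:R b5@12:L b3@13:R b2@16:L]
Beat 10 (L): throw ball4 h=4 -> lands@14:L; in-air after throw: [b1@11:R b5@12:L b3@13:R b4@14:L b2@16:L]
Beat 11 (R): throw ball1 h=4 -> lands@15:R; in-air after throw: [b5@12:L b3@13:R b4@14:L b1@15:R b2@16:L]
Beat 12 (L): throw ball5 h=7 -> lands@19:R; in-air after throw: [b3@13:R b4@14:L b1@15:R b2@16:L b5@19:R]
Beat 13 (R): throw ball3 h=4 -> lands@17:R; in-air after throw: [b4@14:L b1@15:R b2@16:L b3@17:R b5@19:R]
Beat 14 (L): throw ball4 h=4 -> lands@18:L; in-air after throw: [b1@15:R b2@16:L b3@17:R b4@18:L b5@19:R]
Beat 15 (R): throw ball1 h=7 -> lands@22:L; in-air after throw: [b2@16:L b3@17:R b4@18:L b5@19:R b1@22:L]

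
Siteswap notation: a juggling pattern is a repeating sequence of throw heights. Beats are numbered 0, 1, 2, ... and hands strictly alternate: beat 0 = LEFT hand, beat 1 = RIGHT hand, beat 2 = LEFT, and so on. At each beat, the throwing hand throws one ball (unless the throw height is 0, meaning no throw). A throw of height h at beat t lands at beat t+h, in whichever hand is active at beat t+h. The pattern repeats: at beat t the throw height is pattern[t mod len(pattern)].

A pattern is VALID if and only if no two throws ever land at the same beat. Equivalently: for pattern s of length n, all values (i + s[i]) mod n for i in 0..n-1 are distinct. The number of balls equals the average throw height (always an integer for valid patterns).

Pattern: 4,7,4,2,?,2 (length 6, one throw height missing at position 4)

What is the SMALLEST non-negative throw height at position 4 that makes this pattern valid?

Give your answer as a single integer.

Answer: 5

Derivation:
i=0: (0 + 4) mod 6 = 4
i=1: (1 + 7) mod 6 = 2
i=2: (2 + 4) mod 6 = 0
i=3: (3 + 2) mod 6 = 5
i=4: s[i]=? (unknown)
i=5: (5 + 2) mod 6 = 1
Known residues: [0, 1, 2, 4, 5]; need a permutation of 0..5, so missing residue r = 3
Need (4 + s) mod 6 = 3; smallest s = (3 - 4) mod 6 = 5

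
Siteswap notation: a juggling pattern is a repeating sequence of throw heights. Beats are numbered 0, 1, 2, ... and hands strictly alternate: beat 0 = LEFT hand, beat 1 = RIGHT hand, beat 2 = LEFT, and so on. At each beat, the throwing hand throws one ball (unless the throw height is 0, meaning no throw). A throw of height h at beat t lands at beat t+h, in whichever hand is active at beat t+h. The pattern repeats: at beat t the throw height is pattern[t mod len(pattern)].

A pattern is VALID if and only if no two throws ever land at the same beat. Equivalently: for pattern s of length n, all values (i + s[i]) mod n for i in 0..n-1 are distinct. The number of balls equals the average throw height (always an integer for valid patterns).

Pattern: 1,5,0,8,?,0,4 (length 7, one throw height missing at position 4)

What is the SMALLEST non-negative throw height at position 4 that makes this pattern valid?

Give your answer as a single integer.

i=0: (0 + 1) mod 7 = 1
i=1: (1 + 5) mod 7 = 6
i=2: (2 + 0) mod 7 = 2
i=3: (3 + 8) mod 7 = 4
i=4: s[i]=? (unknown)
i=5: (5 + 0) mod 7 = 5
i=6: (6 + 4) mod 7 = 3
Known residues: [1, 2, 3, 4, 5, 6]; need a permutation of 0..6, so missing residue r = 0
Need (4 + s) mod 7 = 0; smallest s = (0 - 4) mod 7 = 3

Answer: 3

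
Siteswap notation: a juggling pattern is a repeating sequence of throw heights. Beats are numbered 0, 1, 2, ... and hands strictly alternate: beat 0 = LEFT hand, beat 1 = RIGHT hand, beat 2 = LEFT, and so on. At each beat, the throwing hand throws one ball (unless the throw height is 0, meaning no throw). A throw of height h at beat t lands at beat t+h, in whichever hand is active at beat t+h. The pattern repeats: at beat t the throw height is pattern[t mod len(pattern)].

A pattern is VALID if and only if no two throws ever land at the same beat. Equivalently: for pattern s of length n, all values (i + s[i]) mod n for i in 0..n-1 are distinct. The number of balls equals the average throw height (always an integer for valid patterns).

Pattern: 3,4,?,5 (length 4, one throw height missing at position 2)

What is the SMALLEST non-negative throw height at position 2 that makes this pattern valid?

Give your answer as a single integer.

i=0: (0 + 3) mod 4 = 3
i=1: (1 + 4) mod 4 = 1
i=2: s[i]=? (unknown)
i=3: (3 + 5) mod 4 = 0
Known residues: [0, 1, 3]; need a permutation of 0..3, so missing residue r = 2
Need (2 + s) mod 4 = 2; smallest s = (2 - 2) mod 4 = 0

Answer: 0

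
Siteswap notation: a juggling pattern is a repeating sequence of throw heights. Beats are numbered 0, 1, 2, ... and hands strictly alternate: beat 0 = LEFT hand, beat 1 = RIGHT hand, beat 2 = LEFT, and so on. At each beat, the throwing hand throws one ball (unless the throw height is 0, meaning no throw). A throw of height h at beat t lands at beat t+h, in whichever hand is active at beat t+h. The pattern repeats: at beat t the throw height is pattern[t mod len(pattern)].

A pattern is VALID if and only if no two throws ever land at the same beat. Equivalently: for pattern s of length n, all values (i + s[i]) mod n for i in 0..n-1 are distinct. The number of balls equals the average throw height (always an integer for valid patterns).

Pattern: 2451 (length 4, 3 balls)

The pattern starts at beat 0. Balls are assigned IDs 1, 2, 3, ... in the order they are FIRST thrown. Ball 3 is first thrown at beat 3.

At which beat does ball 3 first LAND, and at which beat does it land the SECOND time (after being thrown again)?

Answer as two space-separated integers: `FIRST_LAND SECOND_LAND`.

Answer: 4 6

Derivation:
Beat 0 (L): throw ball1 h=2 -> lands@2:L; in-air after throw: [b1@2:L]
Beat 1 (R): throw ball2 h=4 -> lands@5:R; in-air after throw: [b1@2:L b2@5:R]
Beat 2 (L): throw ball1 h=5 -> lands@7:R; in-air after throw: [b2@5:R b1@7:R]
Beat 3 (R): throw ball3 h=1 -> lands@4:L; in-air after throw: [b3@4:L b2@5:R b1@7:R]
Beat 4 (L): throw ball3 h=2 -> lands@6:L; in-air after throw: [b2@5:R b3@6:L b1@7:R]
Beat 5 (R): throw ball2 h=4 -> lands@9:R; in-air after throw: [b3@6:L b1@7:R b2@9:R]
Beat 6 (L): throw ball3 h=5 -> lands@11:R; in-air after throw: [b1@7:R b2@9:R b3@11:R]
Ball 3: thrown@3 h=1 -> first land @4; rethrown@4 h=2 -> second land @6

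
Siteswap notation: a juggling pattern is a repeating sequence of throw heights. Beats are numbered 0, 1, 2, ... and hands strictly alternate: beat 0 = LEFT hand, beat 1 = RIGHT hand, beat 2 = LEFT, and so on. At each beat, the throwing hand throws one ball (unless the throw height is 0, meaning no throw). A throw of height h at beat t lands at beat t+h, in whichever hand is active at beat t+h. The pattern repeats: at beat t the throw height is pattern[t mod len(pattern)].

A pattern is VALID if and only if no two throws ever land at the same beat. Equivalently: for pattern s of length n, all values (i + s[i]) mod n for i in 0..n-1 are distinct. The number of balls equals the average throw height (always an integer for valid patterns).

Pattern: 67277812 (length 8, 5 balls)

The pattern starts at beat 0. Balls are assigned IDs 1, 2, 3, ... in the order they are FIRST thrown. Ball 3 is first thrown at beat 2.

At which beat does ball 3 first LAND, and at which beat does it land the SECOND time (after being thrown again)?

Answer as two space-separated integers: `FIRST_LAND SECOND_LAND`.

Beat 0 (L): throw ball1 h=6 -> lands@6:L; in-air after throw: [b1@6:L]
Beat 1 (R): throw ball2 h=7 -> lands@8:L; in-air after throw: [b1@6:L b2@8:L]
Beat 2 (L): throw ball3 h=2 -> lands@4:L; in-air after throw: [b3@4:L b1@6:L b2@8:L]
Beat 3 (R): throw ball4 h=7 -> lands@10:L; in-air after throw: [b3@4:L b1@6:L b2@8:L b4@10:L]
Beat 4 (L): throw ball3 h=7 -> lands@11:R; in-air after throw: [b1@6:L b2@8:L b4@10:L b3@11:R]
Beat 5 (R): throw ball5 h=8 -> lands@13:R; in-air after throw: [b1@6:L b2@8:L b4@10:L b3@11:R b5@13:R]
Beat 6 (L): throw ball1 h=1 -> lands@7:R; in-air after throw: [b1@7:R b2@8:L b4@10:L b3@11:R b5@13:R]
Beat 7 (R): throw ball1 h=2 -> lands@9:R; in-air after throw: [b2@8:L b1@9:R b4@10:L b3@11:R b5@13:R]
Beat 8 (L): throw ball2 h=6 -> lands@14:L; in-air after throw: [b1@9:R b4@10:L b3@11:R b5@13:R b2@14:L]
Beat 9 (R): throw ball1 h=7 -> lands@16:L; in-air after throw: [b4@10:L b3@11:R b5@13:R b2@14:L b1@16:L]
Beat 10 (L): throw ball4 h=2 -> lands@12:L; in-air after throw: [b3@11:R b4@12:L b5@13:R b2@14:L b1@16:L]
Beat 11 (R): throw ball3 h=7 -> lands@18:L; in-air after throw: [b4@12:L b5@13:R b2@14:L b1@16:L b3@18:L]
Ball 3: thrown@2 h=2 -> first land @4; rethrown@4 h=7 -> second land @11

Answer: 4 11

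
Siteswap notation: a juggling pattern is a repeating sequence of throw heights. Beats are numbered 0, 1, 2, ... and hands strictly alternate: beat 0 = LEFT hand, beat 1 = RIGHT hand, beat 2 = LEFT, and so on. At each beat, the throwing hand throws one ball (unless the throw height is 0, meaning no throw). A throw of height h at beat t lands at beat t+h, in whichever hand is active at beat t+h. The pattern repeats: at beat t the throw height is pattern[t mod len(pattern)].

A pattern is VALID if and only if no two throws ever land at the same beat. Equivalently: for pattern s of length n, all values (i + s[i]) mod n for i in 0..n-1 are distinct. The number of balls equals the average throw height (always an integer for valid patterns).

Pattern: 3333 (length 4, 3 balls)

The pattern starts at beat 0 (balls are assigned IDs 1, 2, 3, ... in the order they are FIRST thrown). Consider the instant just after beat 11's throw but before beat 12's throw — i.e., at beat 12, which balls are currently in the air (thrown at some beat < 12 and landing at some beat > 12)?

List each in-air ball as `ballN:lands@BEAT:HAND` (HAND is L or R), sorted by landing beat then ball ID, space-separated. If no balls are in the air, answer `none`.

Answer: ball2:lands@13:R ball3:lands@14:L

Derivation:
Beat 0 (L): throw ball1 h=3 -> lands@3:R; in-air after throw: [b1@3:R]
Beat 1 (R): throw ball2 h=3 -> lands@4:L; in-air after throw: [b1@3:R b2@4:L]
Beat 2 (L): throw ball3 h=3 -> lands@5:R; in-air after throw: [b1@3:R b2@4:L b3@5:R]
Beat 3 (R): throw ball1 h=3 -> lands@6:L; in-air after throw: [b2@4:L b3@5:R b1@6:L]
Beat 4 (L): throw ball2 h=3 -> lands@7:R; in-air after throw: [b3@5:R b1@6:L b2@7:R]
Beat 5 (R): throw ball3 h=3 -> lands@8:L; in-air after throw: [b1@6:L b2@7:R b3@8:L]
Beat 6 (L): throw ball1 h=3 -> lands@9:R; in-air after throw: [b2@7:R b3@8:L b1@9:R]
Beat 7 (R): throw ball2 h=3 -> lands@10:L; in-air after throw: [b3@8:L b1@9:R b2@10:L]
Beat 8 (L): throw ball3 h=3 -> lands@11:R; in-air after throw: [b1@9:R b2@10:L b3@11:R]
Beat 9 (R): throw ball1 h=3 -> lands@12:L; in-air after throw: [b2@10:L b3@11:R b1@12:L]
Beat 10 (L): throw ball2 h=3 -> lands@13:R; in-air after throw: [b3@11:R b1@12:L b2@13:R]
Beat 11 (R): throw ball3 h=3 -> lands@14:L; in-air after throw: [b1@12:L b2@13:R b3@14:L]
Beat 12 (L): throw ball1 h=3 -> lands@15:R; in-air after throw: [b2@13:R b3@14:L b1@15:R]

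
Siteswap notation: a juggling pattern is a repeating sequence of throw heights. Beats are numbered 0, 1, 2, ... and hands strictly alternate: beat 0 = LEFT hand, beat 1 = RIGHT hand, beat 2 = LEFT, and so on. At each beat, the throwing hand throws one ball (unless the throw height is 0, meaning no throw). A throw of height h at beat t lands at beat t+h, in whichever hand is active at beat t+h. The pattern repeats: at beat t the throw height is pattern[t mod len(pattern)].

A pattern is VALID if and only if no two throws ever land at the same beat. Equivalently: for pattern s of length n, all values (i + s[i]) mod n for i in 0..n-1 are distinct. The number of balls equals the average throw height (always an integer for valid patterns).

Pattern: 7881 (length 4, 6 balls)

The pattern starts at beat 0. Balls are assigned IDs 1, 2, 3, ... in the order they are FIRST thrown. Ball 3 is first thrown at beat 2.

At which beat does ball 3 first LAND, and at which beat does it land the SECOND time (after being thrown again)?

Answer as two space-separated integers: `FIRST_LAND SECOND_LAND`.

Beat 0 (L): throw ball1 h=7 -> lands@7:R; in-air after throw: [b1@7:R]
Beat 1 (R): throw ball2 h=8 -> lands@9:R; in-air after throw: [b1@7:R b2@9:R]
Beat 2 (L): throw ball3 h=8 -> lands@10:L; in-air after throw: [b1@7:R b2@9:R b3@10:L]
Beat 3 (R): throw ball4 h=1 -> lands@4:L; in-air after throw: [b4@4:L b1@7:R b2@9:R b3@10:L]
Beat 4 (L): throw ball4 h=7 -> lands@11:R; in-air after throw: [b1@7:R b2@9:R b3@10:L b4@11:R]
Beat 5 (R): throw ball5 h=8 -> lands@13:R; in-air after throw: [b1@7:R b2@9:R b3@10:L b4@11:R b5@13:R]
Beat 6 (L): throw ball6 h=8 -> lands@14:L; in-air after throw: [b1@7:R b2@9:R b3@10:L b4@11:R b5@13:R b6@14:L]
Beat 7 (R): throw ball1 h=1 -> lands@8:L; in-air after throw: [b1@8:L b2@9:R b3@10:L b4@11:R b5@13:R b6@14:L]
Beat 8 (L): throw ball1 h=7 -> lands@15:R; in-air after throw: [b2@9:R b3@10:L b4@11:R b5@13:R b6@14:L b1@15:R]
Beat 9 (R): throw ball2 h=8 -> lands@17:R; in-air after throw: [b3@10:L b4@11:R b5@13:R b6@14:L b1@15:R b2@17:R]
Beat 10 (L): throw ball3 h=8 -> lands@18:L; in-air after throw: [b4@11:R b5@13:R b6@14:L b1@15:R b2@17:R b3@18:L]
Beat 11 (R): throw ball4 h=1 -> lands@12:L; in-air after throw: [b4@12:L b5@13:R b6@14:L b1@15:R b2@17:R b3@18:L]
Beat 12 (L): throw ball4 h=7 -> lands@19:R; in-air after throw: [b5@13:R b6@14:L b1@15:R b2@17:R b3@18:L b4@19:R]
Beat 13 (R): throw ball5 h=8 -> lands@21:R; in-air after throw: [b6@14:L b1@15:R b2@17:R b3@18:L b4@19:R b5@21:R]
Beat 14 (L): throw ball6 h=8 -> lands@22:L; in-air after throw: [b1@15:R b2@17:R b3@18:L b4@19:R b5@21:R b6@22:L]
Beat 15 (R): throw ball1 h=1 -> lands@16:L; in-air after throw: [b1@16:L b2@17:R b3@18:L b4@19:R b5@21:R b6@22:L]
Beat 16 (L): throw ball1 h=7 -> lands@23:R; in-air after throw: [b2@17:R b3@18:L b4@19:R b5@21:R b6@22:L b1@23:R]
Beat 17 (R): throw ball2 h=8 -> lands@25:R; in-air after throw: [b3@18:L b4@19:R b5@21:R b6@22:L b1@23:R b2@25:R]
Beat 18 (L): throw ball3 h=8 -> lands@26:L; in-air after throw: [b4@19:R b5@21:R b6@22:L b1@23:R b2@25:R b3@26:L]
Ball 3: thrown@2 h=8 -> first land @10; rethrown@10 h=8 -> second land @18

Answer: 10 18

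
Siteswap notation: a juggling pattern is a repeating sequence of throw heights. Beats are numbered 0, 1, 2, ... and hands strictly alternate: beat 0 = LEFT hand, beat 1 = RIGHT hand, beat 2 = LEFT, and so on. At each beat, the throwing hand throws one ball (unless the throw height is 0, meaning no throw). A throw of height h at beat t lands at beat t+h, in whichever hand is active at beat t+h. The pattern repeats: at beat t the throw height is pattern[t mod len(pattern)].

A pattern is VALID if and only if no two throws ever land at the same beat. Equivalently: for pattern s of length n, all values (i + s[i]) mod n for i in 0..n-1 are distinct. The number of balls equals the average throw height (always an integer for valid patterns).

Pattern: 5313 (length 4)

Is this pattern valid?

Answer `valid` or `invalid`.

Answer: valid

Derivation:
i=0: (i + s[i]) mod n = (0 + 5) mod 4 = 1
i=1: (i + s[i]) mod n = (1 + 3) mod 4 = 0
i=2: (i + s[i]) mod n = (2 + 1) mod 4 = 3
i=3: (i + s[i]) mod n = (3 + 3) mod 4 = 2
Residues: [1, 0, 3, 2], distinct: True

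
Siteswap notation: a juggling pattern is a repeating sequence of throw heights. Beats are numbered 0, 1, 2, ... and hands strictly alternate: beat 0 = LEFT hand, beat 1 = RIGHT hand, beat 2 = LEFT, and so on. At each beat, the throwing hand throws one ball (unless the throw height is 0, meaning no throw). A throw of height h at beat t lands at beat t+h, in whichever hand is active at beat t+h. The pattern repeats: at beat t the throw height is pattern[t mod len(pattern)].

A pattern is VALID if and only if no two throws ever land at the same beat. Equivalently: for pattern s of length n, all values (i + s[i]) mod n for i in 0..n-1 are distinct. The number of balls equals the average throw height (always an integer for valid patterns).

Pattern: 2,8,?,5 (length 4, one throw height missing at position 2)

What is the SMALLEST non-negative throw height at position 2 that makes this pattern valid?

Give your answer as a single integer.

i=0: (0 + 2) mod 4 = 2
i=1: (1 + 8) mod 4 = 1
i=2: s[i]=? (unknown)
i=3: (3 + 5) mod 4 = 0
Known residues: [0, 1, 2]; need a permutation of 0..3, so missing residue r = 3
Need (2 + s) mod 4 = 3; smallest s = (3 - 2) mod 4 = 1

Answer: 1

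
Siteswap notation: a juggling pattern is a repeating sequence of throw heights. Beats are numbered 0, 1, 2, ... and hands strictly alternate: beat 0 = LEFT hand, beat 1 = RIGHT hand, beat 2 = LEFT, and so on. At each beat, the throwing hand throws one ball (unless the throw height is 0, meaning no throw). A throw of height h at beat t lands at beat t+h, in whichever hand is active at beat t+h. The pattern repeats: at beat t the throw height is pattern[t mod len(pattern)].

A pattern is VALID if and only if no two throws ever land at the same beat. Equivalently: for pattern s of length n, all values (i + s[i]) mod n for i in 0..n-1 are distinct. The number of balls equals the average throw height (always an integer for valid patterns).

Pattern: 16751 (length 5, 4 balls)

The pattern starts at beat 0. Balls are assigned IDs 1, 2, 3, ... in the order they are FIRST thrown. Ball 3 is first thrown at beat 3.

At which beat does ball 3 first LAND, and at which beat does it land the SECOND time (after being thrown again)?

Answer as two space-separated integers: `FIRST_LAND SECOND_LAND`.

Answer: 8 13

Derivation:
Beat 0 (L): throw ball1 h=1 -> lands@1:R; in-air after throw: [b1@1:R]
Beat 1 (R): throw ball1 h=6 -> lands@7:R; in-air after throw: [b1@7:R]
Beat 2 (L): throw ball2 h=7 -> lands@9:R; in-air after throw: [b1@7:R b2@9:R]
Beat 3 (R): throw ball3 h=5 -> lands@8:L; in-air after throw: [b1@7:R b3@8:L b2@9:R]
Beat 4 (L): throw ball4 h=1 -> lands@5:R; in-air after throw: [b4@5:R b1@7:R b3@8:L b2@9:R]
Beat 5 (R): throw ball4 h=1 -> lands@6:L; in-air after throw: [b4@6:L b1@7:R b3@8:L b2@9:R]
Beat 6 (L): throw ball4 h=6 -> lands@12:L; in-air after throw: [b1@7:R b3@8:L b2@9:R b4@12:L]
Beat 7 (R): throw ball1 h=7 -> lands@14:L; in-air after throw: [b3@8:L b2@9:R b4@12:L b1@14:L]
Beat 8 (L): throw ball3 h=5 -> lands@13:R; in-air after throw: [b2@9:R b4@12:L b3@13:R b1@14:L]
Beat 9 (R): throw ball2 h=1 -> lands@10:L; in-air after throw: [b2@10:L b4@12:L b3@13:R b1@14:L]
Beat 10 (L): throw ball2 h=1 -> lands@11:R; in-air after throw: [b2@11:R b4@12:L b3@13:R b1@14:L]
Beat 11 (R): throw ball2 h=6 -> lands@17:R; in-air after throw: [b4@12:L b3@13:R b1@14:L b2@17:R]
Beat 12 (L): throw ball4 h=7 -> lands@19:R; in-air after throw: [b3@13:R b1@14:L b2@17:R b4@19:R]
Beat 13 (R): throw ball3 h=5 -> lands@18:L; in-air after throw: [b1@14:L b2@17:R b3@18:L b4@19:R]
Ball 3: thrown@3 h=5 -> first land @8; rethrown@8 h=5 -> second land @13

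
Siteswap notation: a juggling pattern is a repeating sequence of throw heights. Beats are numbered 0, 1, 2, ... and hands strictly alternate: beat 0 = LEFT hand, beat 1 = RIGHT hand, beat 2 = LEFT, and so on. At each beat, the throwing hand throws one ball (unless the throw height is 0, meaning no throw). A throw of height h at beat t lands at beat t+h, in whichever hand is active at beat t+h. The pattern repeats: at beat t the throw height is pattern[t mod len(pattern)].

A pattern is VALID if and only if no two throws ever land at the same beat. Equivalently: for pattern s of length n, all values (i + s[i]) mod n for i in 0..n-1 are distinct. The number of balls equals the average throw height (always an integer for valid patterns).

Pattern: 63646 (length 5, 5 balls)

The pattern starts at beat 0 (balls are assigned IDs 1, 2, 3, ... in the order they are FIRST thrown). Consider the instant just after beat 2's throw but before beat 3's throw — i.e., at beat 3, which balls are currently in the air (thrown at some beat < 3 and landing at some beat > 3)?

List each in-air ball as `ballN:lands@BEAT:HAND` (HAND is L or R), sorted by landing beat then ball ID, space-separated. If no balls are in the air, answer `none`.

Answer: ball2:lands@4:L ball1:lands@6:L ball3:lands@8:L

Derivation:
Beat 0 (L): throw ball1 h=6 -> lands@6:L; in-air after throw: [b1@6:L]
Beat 1 (R): throw ball2 h=3 -> lands@4:L; in-air after throw: [b2@4:L b1@6:L]
Beat 2 (L): throw ball3 h=6 -> lands@8:L; in-air after throw: [b2@4:L b1@6:L b3@8:L]
Beat 3 (R): throw ball4 h=4 -> lands@7:R; in-air after throw: [b2@4:L b1@6:L b4@7:R b3@8:L]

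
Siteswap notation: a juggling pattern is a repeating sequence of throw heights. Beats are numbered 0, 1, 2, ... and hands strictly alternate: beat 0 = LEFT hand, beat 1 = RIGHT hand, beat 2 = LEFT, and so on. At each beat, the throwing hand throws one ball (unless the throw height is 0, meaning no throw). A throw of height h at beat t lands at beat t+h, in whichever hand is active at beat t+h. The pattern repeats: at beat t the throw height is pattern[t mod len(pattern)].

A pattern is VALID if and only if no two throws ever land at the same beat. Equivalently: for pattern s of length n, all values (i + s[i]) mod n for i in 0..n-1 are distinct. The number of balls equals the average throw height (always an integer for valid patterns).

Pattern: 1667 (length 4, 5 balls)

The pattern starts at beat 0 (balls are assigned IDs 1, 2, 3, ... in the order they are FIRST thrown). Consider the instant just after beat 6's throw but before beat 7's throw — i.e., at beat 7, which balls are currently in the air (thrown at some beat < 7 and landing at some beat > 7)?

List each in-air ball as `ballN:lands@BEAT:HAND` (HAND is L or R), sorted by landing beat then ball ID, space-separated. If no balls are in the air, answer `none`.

Answer: ball2:lands@8:L ball3:lands@10:L ball4:lands@11:R ball5:lands@12:L

Derivation:
Beat 0 (L): throw ball1 h=1 -> lands@1:R; in-air after throw: [b1@1:R]
Beat 1 (R): throw ball1 h=6 -> lands@7:R; in-air after throw: [b1@7:R]
Beat 2 (L): throw ball2 h=6 -> lands@8:L; in-air after throw: [b1@7:R b2@8:L]
Beat 3 (R): throw ball3 h=7 -> lands@10:L; in-air after throw: [b1@7:R b2@8:L b3@10:L]
Beat 4 (L): throw ball4 h=1 -> lands@5:R; in-air after throw: [b4@5:R b1@7:R b2@8:L b3@10:L]
Beat 5 (R): throw ball4 h=6 -> lands@11:R; in-air after throw: [b1@7:R b2@8:L b3@10:L b4@11:R]
Beat 6 (L): throw ball5 h=6 -> lands@12:L; in-air after throw: [b1@7:R b2@8:L b3@10:L b4@11:R b5@12:L]
Beat 7 (R): throw ball1 h=7 -> lands@14:L; in-air after throw: [b2@8:L b3@10:L b4@11:R b5@12:L b1@14:L]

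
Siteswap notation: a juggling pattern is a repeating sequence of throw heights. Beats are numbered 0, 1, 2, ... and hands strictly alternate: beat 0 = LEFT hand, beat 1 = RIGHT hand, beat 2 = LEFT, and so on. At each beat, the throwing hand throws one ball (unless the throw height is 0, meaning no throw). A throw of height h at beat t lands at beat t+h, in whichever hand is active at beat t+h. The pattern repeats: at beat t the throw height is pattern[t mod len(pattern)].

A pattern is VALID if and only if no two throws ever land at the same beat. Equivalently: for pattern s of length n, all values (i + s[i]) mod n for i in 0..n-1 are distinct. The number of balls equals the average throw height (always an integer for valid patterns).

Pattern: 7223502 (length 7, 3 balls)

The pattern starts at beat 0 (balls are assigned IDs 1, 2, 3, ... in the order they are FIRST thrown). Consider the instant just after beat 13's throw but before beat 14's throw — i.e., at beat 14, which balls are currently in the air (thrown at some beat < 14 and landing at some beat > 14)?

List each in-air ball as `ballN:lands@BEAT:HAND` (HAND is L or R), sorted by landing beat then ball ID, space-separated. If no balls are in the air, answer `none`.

Answer: ball2:lands@15:R ball3:lands@16:L

Derivation:
Beat 0 (L): throw ball1 h=7 -> lands@7:R; in-air after throw: [b1@7:R]
Beat 1 (R): throw ball2 h=2 -> lands@3:R; in-air after throw: [b2@3:R b1@7:R]
Beat 2 (L): throw ball3 h=2 -> lands@4:L; in-air after throw: [b2@3:R b3@4:L b1@7:R]
Beat 3 (R): throw ball2 h=3 -> lands@6:L; in-air after throw: [b3@4:L b2@6:L b1@7:R]
Beat 4 (L): throw ball3 h=5 -> lands@9:R; in-air after throw: [b2@6:L b1@7:R b3@9:R]
Beat 6 (L): throw ball2 h=2 -> lands@8:L; in-air after throw: [b1@7:R b2@8:L b3@9:R]
Beat 7 (R): throw ball1 h=7 -> lands@14:L; in-air after throw: [b2@8:L b3@9:R b1@14:L]
Beat 8 (L): throw ball2 h=2 -> lands@10:L; in-air after throw: [b3@9:R b2@10:L b1@14:L]
Beat 9 (R): throw ball3 h=2 -> lands@11:R; in-air after throw: [b2@10:L b3@11:R b1@14:L]
Beat 10 (L): throw ball2 h=3 -> lands@13:R; in-air after throw: [b3@11:R b2@13:R b1@14:L]
Beat 11 (R): throw ball3 h=5 -> lands@16:L; in-air after throw: [b2@13:R b1@14:L b3@16:L]
Beat 13 (R): throw ball2 h=2 -> lands@15:R; in-air after throw: [b1@14:L b2@15:R b3@16:L]
Beat 14 (L): throw ball1 h=7 -> lands@21:R; in-air after throw: [b2@15:R b3@16:L b1@21:R]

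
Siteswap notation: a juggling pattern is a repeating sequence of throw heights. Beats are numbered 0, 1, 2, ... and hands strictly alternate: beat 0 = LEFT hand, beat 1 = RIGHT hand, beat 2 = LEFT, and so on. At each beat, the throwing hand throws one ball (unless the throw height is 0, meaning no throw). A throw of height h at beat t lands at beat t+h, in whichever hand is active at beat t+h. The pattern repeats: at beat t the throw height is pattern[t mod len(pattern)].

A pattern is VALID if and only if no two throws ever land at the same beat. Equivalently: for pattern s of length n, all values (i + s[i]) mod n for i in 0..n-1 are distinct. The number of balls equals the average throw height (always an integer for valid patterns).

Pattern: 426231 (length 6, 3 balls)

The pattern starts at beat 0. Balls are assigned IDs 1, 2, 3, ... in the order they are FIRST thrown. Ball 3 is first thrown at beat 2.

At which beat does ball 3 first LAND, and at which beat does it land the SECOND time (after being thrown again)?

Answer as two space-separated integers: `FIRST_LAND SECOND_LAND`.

Beat 0 (L): throw ball1 h=4 -> lands@4:L; in-air after throw: [b1@4:L]
Beat 1 (R): throw ball2 h=2 -> lands@3:R; in-air after throw: [b2@3:R b1@4:L]
Beat 2 (L): throw ball3 h=6 -> lands@8:L; in-air after throw: [b2@3:R b1@4:L b3@8:L]
Beat 3 (R): throw ball2 h=2 -> lands@5:R; in-air after throw: [b1@4:L b2@5:R b3@8:L]
Beat 4 (L): throw ball1 h=3 -> lands@7:R; in-air after throw: [b2@5:R b1@7:R b3@8:L]
Beat 5 (R): throw ball2 h=1 -> lands@6:L; in-air after throw: [b2@6:L b1@7:R b3@8:L]
Beat 6 (L): throw ball2 h=4 -> lands@10:L; in-air after throw: [b1@7:R b3@8:L b2@10:L]
Beat 7 (R): throw ball1 h=2 -> lands@9:R; in-air after throw: [b3@8:L b1@9:R b2@10:L]
Beat 8 (L): throw ball3 h=6 -> lands@14:L; in-air after throw: [b1@9:R b2@10:L b3@14:L]
Beat 9 (R): throw ball1 h=2 -> lands@11:R; in-air after throw: [b2@10:L b1@11:R b3@14:L]
Beat 10 (L): throw ball2 h=3 -> lands@13:R; in-air after throw: [b1@11:R b2@13:R b3@14:L]
Beat 11 (R): throw ball1 h=1 -> lands@12:L; in-air after throw: [b1@12:L b2@13:R b3@14:L]
Beat 12 (L): throw ball1 h=4 -> lands@16:L; in-air after throw: [b2@13:R b3@14:L b1@16:L]
Beat 13 (R): throw ball2 h=2 -> lands@15:R; in-air after throw: [b3@14:L b2@15:R b1@16:L]
Beat 14 (L): throw ball3 h=6 -> lands@20:L; in-air after throw: [b2@15:R b1@16:L b3@20:L]
Ball 3: thrown@2 h=6 -> first land @8; rethrown@8 h=6 -> second land @14

Answer: 8 14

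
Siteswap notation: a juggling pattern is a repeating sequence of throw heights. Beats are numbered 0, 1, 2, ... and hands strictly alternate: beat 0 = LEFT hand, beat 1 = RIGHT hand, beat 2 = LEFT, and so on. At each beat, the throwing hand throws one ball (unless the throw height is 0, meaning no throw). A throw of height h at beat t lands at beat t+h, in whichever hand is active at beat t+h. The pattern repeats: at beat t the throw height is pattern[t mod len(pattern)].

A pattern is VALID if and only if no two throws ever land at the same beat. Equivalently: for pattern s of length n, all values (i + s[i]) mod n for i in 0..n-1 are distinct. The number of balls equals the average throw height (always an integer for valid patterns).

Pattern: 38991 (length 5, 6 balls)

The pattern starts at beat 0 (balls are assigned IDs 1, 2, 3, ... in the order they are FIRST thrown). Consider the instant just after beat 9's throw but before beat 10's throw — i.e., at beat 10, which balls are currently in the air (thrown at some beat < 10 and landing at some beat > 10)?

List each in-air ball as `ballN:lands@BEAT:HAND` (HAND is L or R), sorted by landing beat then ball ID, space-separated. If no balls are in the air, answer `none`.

Beat 0 (L): throw ball1 h=3 -> lands@3:R; in-air after throw: [b1@3:R]
Beat 1 (R): throw ball2 h=8 -> lands@9:R; in-air after throw: [b1@3:R b2@9:R]
Beat 2 (L): throw ball3 h=9 -> lands@11:R; in-air after throw: [b1@3:R b2@9:R b3@11:R]
Beat 3 (R): throw ball1 h=9 -> lands@12:L; in-air after throw: [b2@9:R b3@11:R b1@12:L]
Beat 4 (L): throw ball4 h=1 -> lands@5:R; in-air after throw: [b4@5:R b2@9:R b3@11:R b1@12:L]
Beat 5 (R): throw ball4 h=3 -> lands@8:L; in-air after throw: [b4@8:L b2@9:R b3@11:R b1@12:L]
Beat 6 (L): throw ball5 h=8 -> lands@14:L; in-air after throw: [b4@8:L b2@9:R b3@11:R b1@12:L b5@14:L]
Beat 7 (R): throw ball6 h=9 -> lands@16:L; in-air after throw: [b4@8:L b2@9:R b3@11:R b1@12:L b5@14:L b6@16:L]
Beat 8 (L): throw ball4 h=9 -> lands@17:R; in-air after throw: [b2@9:R b3@11:R b1@12:L b5@14:L b6@16:L b4@17:R]
Beat 9 (R): throw ball2 h=1 -> lands@10:L; in-air after throw: [b2@10:L b3@11:R b1@12:L b5@14:L b6@16:L b4@17:R]
Beat 10 (L): throw ball2 h=3 -> lands@13:R; in-air after throw: [b3@11:R b1@12:L b2@13:R b5@14:L b6@16:L b4@17:R]

Answer: ball3:lands@11:R ball1:lands@12:L ball5:lands@14:L ball6:lands@16:L ball4:lands@17:R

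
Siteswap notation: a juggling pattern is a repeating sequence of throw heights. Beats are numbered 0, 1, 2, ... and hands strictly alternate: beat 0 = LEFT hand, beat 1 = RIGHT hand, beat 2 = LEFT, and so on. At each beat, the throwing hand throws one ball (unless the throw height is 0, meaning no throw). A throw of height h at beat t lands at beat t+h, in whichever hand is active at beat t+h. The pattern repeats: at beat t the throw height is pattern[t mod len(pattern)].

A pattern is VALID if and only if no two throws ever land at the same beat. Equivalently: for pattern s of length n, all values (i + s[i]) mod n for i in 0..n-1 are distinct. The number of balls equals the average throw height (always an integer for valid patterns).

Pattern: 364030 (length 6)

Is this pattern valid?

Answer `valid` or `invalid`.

i=0: (i + s[i]) mod n = (0 + 3) mod 6 = 3
i=1: (i + s[i]) mod n = (1 + 6) mod 6 = 1
i=2: (i + s[i]) mod n = (2 + 4) mod 6 = 0
i=3: (i + s[i]) mod n = (3 + 0) mod 6 = 3
i=4: (i + s[i]) mod n = (4 + 3) mod 6 = 1
i=5: (i + s[i]) mod n = (5 + 0) mod 6 = 5
Residues: [3, 1, 0, 3, 1, 5], distinct: False

Answer: invalid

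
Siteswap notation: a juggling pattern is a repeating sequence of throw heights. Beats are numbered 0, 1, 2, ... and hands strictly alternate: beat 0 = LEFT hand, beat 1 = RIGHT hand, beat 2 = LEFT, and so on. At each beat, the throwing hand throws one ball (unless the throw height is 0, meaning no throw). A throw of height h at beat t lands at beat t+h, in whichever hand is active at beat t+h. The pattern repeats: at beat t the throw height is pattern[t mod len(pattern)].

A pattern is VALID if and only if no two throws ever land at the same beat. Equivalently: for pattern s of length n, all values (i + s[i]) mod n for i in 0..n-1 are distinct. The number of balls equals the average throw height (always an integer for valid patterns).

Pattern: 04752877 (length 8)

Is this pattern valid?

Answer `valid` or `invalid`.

i=0: (i + s[i]) mod n = (0 + 0) mod 8 = 0
i=1: (i + s[i]) mod n = (1 + 4) mod 8 = 5
i=2: (i + s[i]) mod n = (2 + 7) mod 8 = 1
i=3: (i + s[i]) mod n = (3 + 5) mod 8 = 0
i=4: (i + s[i]) mod n = (4 + 2) mod 8 = 6
i=5: (i + s[i]) mod n = (5 + 8) mod 8 = 5
i=6: (i + s[i]) mod n = (6 + 7) mod 8 = 5
i=7: (i + s[i]) mod n = (7 + 7) mod 8 = 6
Residues: [0, 5, 1, 0, 6, 5, 5, 6], distinct: False

Answer: invalid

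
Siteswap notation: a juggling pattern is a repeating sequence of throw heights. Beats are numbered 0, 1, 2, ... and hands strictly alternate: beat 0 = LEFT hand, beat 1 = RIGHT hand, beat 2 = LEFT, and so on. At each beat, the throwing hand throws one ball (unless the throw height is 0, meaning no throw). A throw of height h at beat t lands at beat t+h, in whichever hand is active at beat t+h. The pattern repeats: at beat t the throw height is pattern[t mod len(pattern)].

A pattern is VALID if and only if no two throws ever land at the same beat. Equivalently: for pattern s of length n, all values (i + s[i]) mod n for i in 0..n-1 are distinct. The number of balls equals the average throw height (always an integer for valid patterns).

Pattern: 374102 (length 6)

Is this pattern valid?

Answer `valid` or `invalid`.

i=0: (i + s[i]) mod n = (0 + 3) mod 6 = 3
i=1: (i + s[i]) mod n = (1 + 7) mod 6 = 2
i=2: (i + s[i]) mod n = (2 + 4) mod 6 = 0
i=3: (i + s[i]) mod n = (3 + 1) mod 6 = 4
i=4: (i + s[i]) mod n = (4 + 0) mod 6 = 4
i=5: (i + s[i]) mod n = (5 + 2) mod 6 = 1
Residues: [3, 2, 0, 4, 4, 1], distinct: False

Answer: invalid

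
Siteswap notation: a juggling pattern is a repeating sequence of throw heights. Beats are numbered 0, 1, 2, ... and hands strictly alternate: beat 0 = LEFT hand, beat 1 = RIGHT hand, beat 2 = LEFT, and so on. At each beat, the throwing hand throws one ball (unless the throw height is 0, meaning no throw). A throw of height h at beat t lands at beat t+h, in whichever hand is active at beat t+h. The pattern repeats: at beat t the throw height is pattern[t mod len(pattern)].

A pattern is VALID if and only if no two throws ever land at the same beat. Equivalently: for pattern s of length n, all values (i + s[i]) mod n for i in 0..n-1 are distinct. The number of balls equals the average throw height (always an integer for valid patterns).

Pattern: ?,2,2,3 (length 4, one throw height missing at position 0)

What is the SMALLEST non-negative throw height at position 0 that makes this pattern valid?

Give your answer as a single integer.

i=0: s[i]=? (unknown)
i=1: (1 + 2) mod 4 = 3
i=2: (2 + 2) mod 4 = 0
i=3: (3 + 3) mod 4 = 2
Known residues: [0, 2, 3]; need a permutation of 0..3, so missing residue r = 1
Need (0 + s) mod 4 = 1; smallest s = (1 - 0) mod 4 = 1

Answer: 1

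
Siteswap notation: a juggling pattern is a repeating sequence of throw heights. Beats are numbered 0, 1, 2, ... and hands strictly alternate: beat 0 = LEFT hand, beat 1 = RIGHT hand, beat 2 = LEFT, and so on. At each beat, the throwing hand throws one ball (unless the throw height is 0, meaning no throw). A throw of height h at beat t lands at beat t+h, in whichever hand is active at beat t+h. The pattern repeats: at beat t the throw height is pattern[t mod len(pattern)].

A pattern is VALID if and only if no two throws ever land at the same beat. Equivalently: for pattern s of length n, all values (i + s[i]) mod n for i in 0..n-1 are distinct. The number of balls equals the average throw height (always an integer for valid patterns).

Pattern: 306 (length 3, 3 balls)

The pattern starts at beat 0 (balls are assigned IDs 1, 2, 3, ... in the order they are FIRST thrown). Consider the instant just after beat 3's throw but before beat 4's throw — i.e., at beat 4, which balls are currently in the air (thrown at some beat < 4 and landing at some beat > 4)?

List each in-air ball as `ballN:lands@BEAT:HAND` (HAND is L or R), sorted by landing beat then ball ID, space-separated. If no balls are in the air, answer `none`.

Answer: ball1:lands@6:L ball2:lands@8:L

Derivation:
Beat 0 (L): throw ball1 h=3 -> lands@3:R; in-air after throw: [b1@3:R]
Beat 2 (L): throw ball2 h=6 -> lands@8:L; in-air after throw: [b1@3:R b2@8:L]
Beat 3 (R): throw ball1 h=3 -> lands@6:L; in-air after throw: [b1@6:L b2@8:L]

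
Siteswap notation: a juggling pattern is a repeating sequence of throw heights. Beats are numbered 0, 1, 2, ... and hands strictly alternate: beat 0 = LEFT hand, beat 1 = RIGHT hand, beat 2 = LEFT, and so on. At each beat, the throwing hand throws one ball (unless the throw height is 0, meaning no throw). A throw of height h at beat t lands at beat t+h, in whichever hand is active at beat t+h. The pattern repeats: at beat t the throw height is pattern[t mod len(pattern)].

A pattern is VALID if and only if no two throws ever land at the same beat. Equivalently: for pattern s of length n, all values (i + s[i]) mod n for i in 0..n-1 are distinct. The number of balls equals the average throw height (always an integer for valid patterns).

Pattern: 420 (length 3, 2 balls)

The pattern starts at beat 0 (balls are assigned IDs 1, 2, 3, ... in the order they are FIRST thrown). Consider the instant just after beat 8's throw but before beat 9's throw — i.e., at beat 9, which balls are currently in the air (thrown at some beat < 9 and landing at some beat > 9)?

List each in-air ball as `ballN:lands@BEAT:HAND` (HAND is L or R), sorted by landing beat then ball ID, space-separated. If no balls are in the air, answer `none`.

Beat 0 (L): throw ball1 h=4 -> lands@4:L; in-air after throw: [b1@4:L]
Beat 1 (R): throw ball2 h=2 -> lands@3:R; in-air after throw: [b2@3:R b1@4:L]
Beat 3 (R): throw ball2 h=4 -> lands@7:R; in-air after throw: [b1@4:L b2@7:R]
Beat 4 (L): throw ball1 h=2 -> lands@6:L; in-air after throw: [b1@6:L b2@7:R]
Beat 6 (L): throw ball1 h=4 -> lands@10:L; in-air after throw: [b2@7:R b1@10:L]
Beat 7 (R): throw ball2 h=2 -> lands@9:R; in-air after throw: [b2@9:R b1@10:L]
Beat 9 (R): throw ball2 h=4 -> lands@13:R; in-air after throw: [b1@10:L b2@13:R]

Answer: ball1:lands@10:L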